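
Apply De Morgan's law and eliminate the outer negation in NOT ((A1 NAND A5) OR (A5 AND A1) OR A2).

NOT (A1 NAND A5) AND NOT (A5 AND A1) AND NOT A2
De Morgan's: NOT(OR of terms) = AND of negations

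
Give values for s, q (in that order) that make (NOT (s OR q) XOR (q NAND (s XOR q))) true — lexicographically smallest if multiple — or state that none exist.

s=1, q=0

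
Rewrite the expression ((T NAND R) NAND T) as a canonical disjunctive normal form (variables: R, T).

(NOT R AND NOT T) OR (R AND NOT T) OR (R AND T)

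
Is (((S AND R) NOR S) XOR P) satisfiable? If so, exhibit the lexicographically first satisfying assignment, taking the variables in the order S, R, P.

S=0, R=0, P=0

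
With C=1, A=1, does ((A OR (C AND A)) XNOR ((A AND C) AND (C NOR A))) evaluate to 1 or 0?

Substituting: ((1 OR (1 AND 1)) XNOR ((1 AND 1) AND (1 NOR 1)))
= 0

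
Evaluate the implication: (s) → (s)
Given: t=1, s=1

Antecedent (s) = 1; consequent (s) = 1.
1 → 1 = 1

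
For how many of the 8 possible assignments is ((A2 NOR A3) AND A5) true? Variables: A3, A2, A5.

Satisfying assignments: (0,0,1)
Count: 1 out of 8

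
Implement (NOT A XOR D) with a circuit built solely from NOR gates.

(((((A NOR A) NOR D) NOR ((A NOR A) NOR D)) NOR (((A NOR A) NOR D) NOR ((A NOR A) NOR D))) NOR (((((A NOR A) NOR (A NOR A)) NOR (D NOR D)) NOR (((A NOR A) NOR (A NOR A)) NOR (D NOR D))) NOR ((((A NOR A) NOR (A NOR A)) NOR (D NOR D)) NOR (((A NOR A) NOR (A NOR A)) NOR (D NOR D)))))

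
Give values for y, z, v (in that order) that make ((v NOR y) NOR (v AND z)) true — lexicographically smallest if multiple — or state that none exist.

y=0, z=0, v=1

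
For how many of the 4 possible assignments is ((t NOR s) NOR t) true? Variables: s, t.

Satisfying assignments: (1,0)
Count: 1 out of 4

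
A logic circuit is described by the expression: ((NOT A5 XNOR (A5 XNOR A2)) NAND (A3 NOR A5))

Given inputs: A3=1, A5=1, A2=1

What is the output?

Substituting: ((NOT 1 XNOR (1 XNOR 1)) NAND (1 NOR 1))
= 1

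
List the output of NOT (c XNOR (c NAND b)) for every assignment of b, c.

b | c | Output
--------------
0 | 0 | 1
0 | 1 | 0
1 | 0 | 1
1 | 1 | 1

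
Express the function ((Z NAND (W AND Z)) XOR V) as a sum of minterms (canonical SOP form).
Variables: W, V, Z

Σm(0, 1, 4, 7) = (NOT W AND NOT V AND NOT Z) OR (NOT W AND NOT V AND Z) OR (W AND NOT V AND NOT Z) OR (W AND V AND Z)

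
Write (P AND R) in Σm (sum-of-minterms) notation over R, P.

Σm(3) = (R AND P)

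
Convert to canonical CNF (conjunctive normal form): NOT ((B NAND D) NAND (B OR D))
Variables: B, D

(B OR D) AND (NOT B OR NOT D)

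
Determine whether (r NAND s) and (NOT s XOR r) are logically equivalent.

No. Counterexample: with r=0, s=1, Expression 1 = 1 but Expression 2 = 0.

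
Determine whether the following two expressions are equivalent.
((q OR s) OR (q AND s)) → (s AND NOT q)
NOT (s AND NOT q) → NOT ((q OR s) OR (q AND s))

Yes, Contrapositive is always equivalent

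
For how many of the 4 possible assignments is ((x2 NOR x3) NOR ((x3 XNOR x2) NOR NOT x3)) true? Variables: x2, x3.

Satisfying assignments: (1,0), (1,1)
Count: 2 out of 4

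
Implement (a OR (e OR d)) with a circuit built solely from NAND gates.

((a NAND a) NAND (((e NAND e) NAND (d NAND d)) NAND ((e NAND e) NAND (d NAND d))))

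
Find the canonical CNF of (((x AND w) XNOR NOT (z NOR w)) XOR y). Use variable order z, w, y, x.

(z OR w OR NOT y OR x) AND (z OR w OR NOT y OR NOT x) AND (z OR NOT w OR y OR x) AND (z OR NOT w OR NOT y OR NOT x) AND (NOT z OR w OR y OR x) AND (NOT z OR w OR y OR NOT x) AND (NOT z OR NOT w OR y OR x) AND (NOT z OR NOT w OR NOT y OR NOT x)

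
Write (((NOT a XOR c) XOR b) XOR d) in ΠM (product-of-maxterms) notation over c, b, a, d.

ΠM(1, 2, 4, 7, 8, 11, 13, 14) = (c OR b OR a OR NOT d) AND (c OR b OR NOT a OR d) AND (c OR NOT b OR a OR d) AND (c OR NOT b OR NOT a OR NOT d) AND (NOT c OR b OR a OR d) AND (NOT c OR b OR NOT a OR NOT d) AND (NOT c OR NOT b OR a OR NOT d) AND (NOT c OR NOT b OR NOT a OR d)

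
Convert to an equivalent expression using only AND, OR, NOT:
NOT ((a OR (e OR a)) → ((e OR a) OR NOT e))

(a OR (e OR a)) AND NOT ((e OR a) OR NOT e)
(Negated implication: NOT(A → B) = A AND NOT B)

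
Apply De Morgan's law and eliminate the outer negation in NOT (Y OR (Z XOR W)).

NOT Y AND NOT (Z XOR W)
De Morgan's: NOT(OR of terms) = AND of negations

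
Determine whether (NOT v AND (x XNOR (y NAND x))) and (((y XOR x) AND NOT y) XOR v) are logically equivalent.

No. Counterexample: with x=0, y=0, v=1, Expression 1 = 0 but Expression 2 = 1.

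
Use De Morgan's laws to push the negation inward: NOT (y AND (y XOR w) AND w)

NOT y OR NOT (y XOR w) OR NOT w
De Morgan's: NOT(AND of terms) = OR of negations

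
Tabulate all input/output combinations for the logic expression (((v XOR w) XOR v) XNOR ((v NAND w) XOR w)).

w | v | Output
--------------
0 | 0 | 0
0 | 1 | 0
1 | 0 | 0
1 | 1 | 1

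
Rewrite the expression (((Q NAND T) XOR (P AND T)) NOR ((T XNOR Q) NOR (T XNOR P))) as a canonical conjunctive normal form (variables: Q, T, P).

(Q OR T OR P) AND (Q OR T OR NOT P) AND (Q OR NOT T OR P) AND (NOT Q OR T OR P) AND (NOT Q OR T OR NOT P) AND (NOT Q OR NOT T OR NOT P)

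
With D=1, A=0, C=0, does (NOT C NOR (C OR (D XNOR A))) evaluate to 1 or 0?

Substituting: (NOT 0 NOR (0 OR (1 XNOR 0)))
= 0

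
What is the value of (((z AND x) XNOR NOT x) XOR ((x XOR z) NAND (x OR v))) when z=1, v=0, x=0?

Substituting: (((1 AND 0) XNOR NOT 0) XOR ((0 XOR 1) NAND (0 OR 0)))
= 1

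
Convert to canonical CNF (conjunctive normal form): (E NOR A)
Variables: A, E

(A OR NOT E) AND (NOT A OR E) AND (NOT A OR NOT E)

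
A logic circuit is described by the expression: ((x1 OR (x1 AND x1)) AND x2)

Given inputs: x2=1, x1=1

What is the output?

Substituting: ((1 OR (1 AND 1)) AND 1)
= 1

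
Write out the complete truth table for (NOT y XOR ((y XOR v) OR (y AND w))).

y | w | v | Output
------------------
0 | 0 | 0 | 1
0 | 0 | 1 | 0
0 | 1 | 0 | 1
0 | 1 | 1 | 0
1 | 0 | 0 | 1
1 | 0 | 1 | 0
1 | 1 | 0 | 1
1 | 1 | 1 | 1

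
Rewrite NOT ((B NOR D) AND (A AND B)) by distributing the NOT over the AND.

NOT (B NOR D) OR NOT (A AND B)
De Morgan's: NOT(AND of terms) = OR of negations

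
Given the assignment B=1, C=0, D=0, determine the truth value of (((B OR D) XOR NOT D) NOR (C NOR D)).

Substituting: (((1 OR 0) XOR NOT 0) NOR (0 NOR 0))
= 0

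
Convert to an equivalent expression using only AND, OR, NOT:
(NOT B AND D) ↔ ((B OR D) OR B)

((NOT B AND D) AND ((B OR D) OR B)) OR (NOT (NOT B AND D) AND NOT ((B OR D) OR B))
(Biconditional = both true or both false)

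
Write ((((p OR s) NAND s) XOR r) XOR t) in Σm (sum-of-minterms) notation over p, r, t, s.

Σm(0, 3, 5, 6, 8, 11, 13, 14) = (NOT p AND NOT r AND NOT t AND NOT s) OR (NOT p AND NOT r AND t AND s) OR (NOT p AND r AND NOT t AND s) OR (NOT p AND r AND t AND NOT s) OR (p AND NOT r AND NOT t AND NOT s) OR (p AND NOT r AND t AND s) OR (p AND r AND NOT t AND s) OR (p AND r AND t AND NOT s)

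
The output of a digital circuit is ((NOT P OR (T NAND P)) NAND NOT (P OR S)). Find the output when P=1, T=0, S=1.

Substituting: ((NOT 1 OR (0 NAND 1)) NAND NOT (1 OR 1))
= 1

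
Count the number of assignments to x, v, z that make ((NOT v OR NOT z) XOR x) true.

Satisfying assignments: (0,0,0), (0,0,1), (0,1,0), (1,1,1)
Count: 4 out of 8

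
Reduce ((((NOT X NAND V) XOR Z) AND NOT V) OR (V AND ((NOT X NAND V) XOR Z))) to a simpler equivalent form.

By distribution ((E AND v) OR (E AND NOT v) = E):
= ((NOT X NAND V) XOR Z)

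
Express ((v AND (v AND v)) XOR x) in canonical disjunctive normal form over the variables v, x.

(NOT v AND x) OR (v AND NOT x)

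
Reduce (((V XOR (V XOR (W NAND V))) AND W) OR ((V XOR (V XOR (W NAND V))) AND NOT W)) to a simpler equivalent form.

By distribution ((E AND v) OR (E AND NOT v) = E) then XOR self-cancellation ((E XOR v) XOR v = E):
= (W NAND V)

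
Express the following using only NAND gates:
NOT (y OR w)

(((y NAND y) NAND (w NAND w)) NAND ((y NAND y) NAND (w NAND w)))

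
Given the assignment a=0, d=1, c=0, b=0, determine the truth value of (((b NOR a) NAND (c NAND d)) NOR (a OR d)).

Substituting: (((0 NOR 0) NAND (0 NAND 1)) NOR (0 OR 1))
= 0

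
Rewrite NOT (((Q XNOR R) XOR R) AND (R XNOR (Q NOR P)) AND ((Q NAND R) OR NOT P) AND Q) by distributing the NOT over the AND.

NOT ((Q XNOR R) XOR R) OR NOT (R XNOR (Q NOR P)) OR NOT ((Q NAND R) OR NOT P) OR NOT Q
De Morgan's: NOT(AND of terms) = OR of negations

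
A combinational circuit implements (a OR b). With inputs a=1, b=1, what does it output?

Substituting: (1 OR 1)
= 1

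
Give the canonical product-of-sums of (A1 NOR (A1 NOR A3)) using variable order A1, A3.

ΠM(0, 2, 3) = (A1 OR A3) AND (NOT A1 OR A3) AND (NOT A1 OR NOT A3)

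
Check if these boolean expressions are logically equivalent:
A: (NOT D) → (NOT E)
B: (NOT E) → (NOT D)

No, Converse is not equivalent to original (counterexample: A=0, E=0, D=1)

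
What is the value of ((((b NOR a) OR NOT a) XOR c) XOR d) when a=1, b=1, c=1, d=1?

Substituting: ((((1 NOR 1) OR NOT 1) XOR 1) XOR 1)
= 0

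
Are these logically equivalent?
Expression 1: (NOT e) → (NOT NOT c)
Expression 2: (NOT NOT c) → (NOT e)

No, Converse is not equivalent to original (counterexample: e=0, d=0, c=0)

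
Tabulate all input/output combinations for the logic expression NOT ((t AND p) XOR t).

p | t | Output
--------------
0 | 0 | 1
0 | 1 | 0
1 | 0 | 1
1 | 1 | 1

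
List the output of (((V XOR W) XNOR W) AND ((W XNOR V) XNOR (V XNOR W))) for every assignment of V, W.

V | W | Output
--------------
0 | 0 | 1
0 | 1 | 1
1 | 0 | 0
1 | 1 | 0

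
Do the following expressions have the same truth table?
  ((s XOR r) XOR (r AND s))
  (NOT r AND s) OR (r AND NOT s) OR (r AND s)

Yes, they are equivalent — the two output columns agree on all 4 assignments:
r | s | Expression 1 | Expression 2
-----------------------------------
0 | 0 | 0 | 0
0 | 1 | 1 | 1
1 | 0 | 1 | 1
1 | 1 | 1 | 1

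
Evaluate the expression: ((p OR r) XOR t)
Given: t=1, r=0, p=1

Substituting: ((1 OR 0) XOR 1)
= 0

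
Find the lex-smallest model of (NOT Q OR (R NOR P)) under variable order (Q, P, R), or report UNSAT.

Q=0, P=0, R=0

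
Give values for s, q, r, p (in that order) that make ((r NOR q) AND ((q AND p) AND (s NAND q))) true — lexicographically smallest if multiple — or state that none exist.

UNSATISFIABLE - no assignment makes this expression true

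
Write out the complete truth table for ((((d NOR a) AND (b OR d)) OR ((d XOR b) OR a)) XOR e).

b | a | d | e | Output
----------------------
0 | 0 | 0 | 0 | 0
0 | 0 | 0 | 1 | 1
0 | 0 | 1 | 0 | 1
0 | 0 | 1 | 1 | 0
0 | 1 | 0 | 0 | 1
0 | 1 | 0 | 1 | 0
0 | 1 | 1 | 0 | 1
0 | 1 | 1 | 1 | 0
1 | 0 | 0 | 0 | 1
1 | 0 | 0 | 1 | 0
1 | 0 | 1 | 0 | 0
1 | 0 | 1 | 1 | 1
1 | 1 | 0 | 0 | 1
1 | 1 | 0 | 1 | 0
1 | 1 | 1 | 0 | 1
1 | 1 | 1 | 1 | 0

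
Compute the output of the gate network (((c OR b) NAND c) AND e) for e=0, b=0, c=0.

Substituting: (((0 OR 0) NAND 0) AND 0)
= 0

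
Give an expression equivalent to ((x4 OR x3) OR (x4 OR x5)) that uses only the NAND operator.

((((x4 NAND x4) NAND (x3 NAND x3)) NAND ((x4 NAND x4) NAND (x3 NAND x3))) NAND (((x4 NAND x4) NAND (x5 NAND x5)) NAND ((x4 NAND x4) NAND (x5 NAND x5))))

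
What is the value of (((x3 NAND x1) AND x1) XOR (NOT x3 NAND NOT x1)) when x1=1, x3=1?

Substituting: (((1 NAND 1) AND 1) XOR (NOT 1 NAND NOT 1))
= 1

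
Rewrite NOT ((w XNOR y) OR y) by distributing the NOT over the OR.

NOT (w XNOR y) AND NOT y
De Morgan's: NOT(OR of terms) = AND of negations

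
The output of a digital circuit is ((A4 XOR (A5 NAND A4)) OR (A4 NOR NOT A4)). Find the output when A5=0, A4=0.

Substituting: ((0 XOR (0 NAND 0)) OR (0 NOR NOT 0))
= 1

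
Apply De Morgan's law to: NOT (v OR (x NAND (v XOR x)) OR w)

NOT v AND NOT (x NAND (v XOR x)) AND NOT w
De Morgan's: NOT(OR of terms) = AND of negations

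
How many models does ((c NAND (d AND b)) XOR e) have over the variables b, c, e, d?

Satisfying assignments: (0,0,0,0), (0,0,0,1), (0,1,0,0), (0,1,0,1), (1,0,0,0), (1,0,0,1), (1,1,0,0), (1,1,1,1)
Count: 8 out of 16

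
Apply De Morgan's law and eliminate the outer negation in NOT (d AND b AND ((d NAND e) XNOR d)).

NOT d OR NOT b OR NOT ((d NAND e) XNOR d)
De Morgan's: NOT(AND of terms) = OR of negations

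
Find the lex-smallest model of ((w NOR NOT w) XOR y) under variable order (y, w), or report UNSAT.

y=1, w=0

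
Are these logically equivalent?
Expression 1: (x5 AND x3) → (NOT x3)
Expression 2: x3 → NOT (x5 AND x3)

Yes, Contrapositive is always equivalent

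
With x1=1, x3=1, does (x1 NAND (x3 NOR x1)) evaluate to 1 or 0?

Substituting: (1 NAND (1 NOR 1))
= 1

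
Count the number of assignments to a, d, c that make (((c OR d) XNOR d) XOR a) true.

Satisfying assignments: (0,0,0), (0,1,0), (0,1,1), (1,0,1)
Count: 4 out of 8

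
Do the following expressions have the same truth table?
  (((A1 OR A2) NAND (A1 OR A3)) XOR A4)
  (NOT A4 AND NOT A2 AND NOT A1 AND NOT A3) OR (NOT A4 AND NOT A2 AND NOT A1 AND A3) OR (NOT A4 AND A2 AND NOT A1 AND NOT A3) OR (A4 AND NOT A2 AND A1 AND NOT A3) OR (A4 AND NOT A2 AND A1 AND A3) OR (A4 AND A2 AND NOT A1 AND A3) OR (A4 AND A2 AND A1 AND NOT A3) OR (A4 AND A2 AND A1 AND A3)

Yes, they are equivalent — the two output columns agree on all 16 assignments:
A4 | A2 | A1 | A3 | Expression 1 | Expression 2
-----------------------------------------------
0 | 0 | 0 | 0 | 1 | 1
0 | 0 | 0 | 1 | 1 | 1
0 | 0 | 1 | 0 | 0 | 0
0 | 0 | 1 | 1 | 0 | 0
0 | 1 | 0 | 0 | 1 | 1
0 | 1 | 0 | 1 | 0 | 0
0 | 1 | 1 | 0 | 0 | 0
0 | 1 | 1 | 1 | 0 | 0
1 | 0 | 0 | 0 | 0 | 0
1 | 0 | 0 | 1 | 0 | 0
1 | 0 | 1 | 0 | 1 | 1
1 | 0 | 1 | 1 | 1 | 1
1 | 1 | 0 | 0 | 0 | 0
1 | 1 | 0 | 1 | 1 | 1
1 | 1 | 1 | 0 | 1 | 1
1 | 1 | 1 | 1 | 1 | 1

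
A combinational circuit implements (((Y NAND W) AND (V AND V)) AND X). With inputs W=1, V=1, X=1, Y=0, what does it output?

Substituting: (((0 NAND 1) AND (1 AND 1)) AND 1)
= 1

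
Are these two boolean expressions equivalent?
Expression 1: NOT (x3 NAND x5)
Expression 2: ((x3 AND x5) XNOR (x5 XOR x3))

No. Counterexample: with x3=0, x5=0, Expression 1 = 0 but Expression 2 = 1.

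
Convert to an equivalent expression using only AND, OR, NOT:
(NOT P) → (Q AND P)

P OR (Q AND P)
(Implication elimination: A → B = NOT A OR B)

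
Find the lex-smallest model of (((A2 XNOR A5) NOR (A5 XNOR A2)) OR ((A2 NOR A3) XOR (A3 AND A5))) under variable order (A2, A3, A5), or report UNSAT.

A2=0, A3=0, A5=0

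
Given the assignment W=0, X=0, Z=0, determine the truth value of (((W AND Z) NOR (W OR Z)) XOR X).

Substituting: (((0 AND 0) NOR (0 OR 0)) XOR 0)
= 1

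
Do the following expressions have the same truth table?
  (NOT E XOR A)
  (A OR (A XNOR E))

No. Counterexample: with A=1, E=0, Expression 1 = 0 but Expression 2 = 1.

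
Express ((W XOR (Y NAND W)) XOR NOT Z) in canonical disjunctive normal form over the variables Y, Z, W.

(NOT Y AND NOT Z AND W) OR (NOT Y AND Z AND NOT W) OR (Y AND Z AND NOT W) OR (Y AND Z AND W)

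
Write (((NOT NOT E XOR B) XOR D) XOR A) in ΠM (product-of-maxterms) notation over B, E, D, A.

ΠM(0, 3, 5, 6, 9, 10, 12, 15) = (B OR E OR D OR A) AND (B OR E OR NOT D OR NOT A) AND (B OR NOT E OR D OR NOT A) AND (B OR NOT E OR NOT D OR A) AND (NOT B OR E OR D OR NOT A) AND (NOT B OR E OR NOT D OR A) AND (NOT B OR NOT E OR D OR A) AND (NOT B OR NOT E OR NOT D OR NOT A)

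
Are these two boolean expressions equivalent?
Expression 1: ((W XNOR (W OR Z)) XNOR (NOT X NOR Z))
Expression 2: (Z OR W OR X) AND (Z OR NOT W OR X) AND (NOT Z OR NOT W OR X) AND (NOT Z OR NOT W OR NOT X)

Yes, they are equivalent — the two output columns agree on all 8 assignments:
Z | W | X | Expression 1 | Expression 2
---------------------------------------
0 | 0 | 0 | 0 | 0
0 | 0 | 1 | 1 | 1
0 | 1 | 0 | 0 | 0
0 | 1 | 1 | 1 | 1
1 | 0 | 0 | 1 | 1
1 | 0 | 1 | 1 | 1
1 | 1 | 0 | 0 | 0
1 | 1 | 1 | 0 | 0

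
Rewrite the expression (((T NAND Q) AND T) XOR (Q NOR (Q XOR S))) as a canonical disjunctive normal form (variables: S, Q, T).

(NOT S AND NOT Q AND NOT T) OR (S AND NOT Q AND T)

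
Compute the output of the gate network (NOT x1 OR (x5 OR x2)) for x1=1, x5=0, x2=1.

Substituting: (NOT 1 OR (0 OR 1))
= 1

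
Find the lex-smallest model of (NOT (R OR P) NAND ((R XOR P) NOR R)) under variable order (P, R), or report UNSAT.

P=0, R=1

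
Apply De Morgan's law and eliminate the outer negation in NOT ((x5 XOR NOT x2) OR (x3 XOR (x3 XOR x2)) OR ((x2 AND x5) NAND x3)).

NOT (x5 XOR NOT x2) AND NOT (x3 XOR (x3 XOR x2)) AND NOT ((x2 AND x5) NAND x3)
De Morgan's: NOT(OR of terms) = AND of negations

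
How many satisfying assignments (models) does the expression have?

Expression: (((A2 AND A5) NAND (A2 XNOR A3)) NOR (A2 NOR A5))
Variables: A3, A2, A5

Satisfying assignments: (1,1,1)
Count: 1 out of 8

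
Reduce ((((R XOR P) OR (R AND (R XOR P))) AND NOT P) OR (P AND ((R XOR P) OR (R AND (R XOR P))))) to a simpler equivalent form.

By distribution ((E AND v) OR (E AND NOT v) = E) then absorption (E OR (E AND v) = E):
= (R XOR P)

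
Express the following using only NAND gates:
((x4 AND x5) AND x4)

((((x4 NAND x5) NAND (x4 NAND x5)) NAND x4) NAND (((x4 NAND x5) NAND (x4 NAND x5)) NAND x4))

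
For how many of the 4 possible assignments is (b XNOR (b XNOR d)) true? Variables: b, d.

Satisfying assignments: (0,1), (1,1)
Count: 2 out of 4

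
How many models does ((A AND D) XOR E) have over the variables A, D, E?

Satisfying assignments: (0,0,1), (0,1,1), (1,0,1), (1,1,0)
Count: 4 out of 8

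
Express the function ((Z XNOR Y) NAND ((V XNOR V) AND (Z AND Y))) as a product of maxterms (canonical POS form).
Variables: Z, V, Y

ΠM(5, 7) = (NOT Z OR V OR NOT Y) AND (NOT Z OR NOT V OR NOT Y)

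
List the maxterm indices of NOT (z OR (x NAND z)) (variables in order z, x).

ΠM(0, 1, 2, 3) = (z OR x) AND (z OR NOT x) AND (NOT z OR x) AND (NOT z OR NOT x)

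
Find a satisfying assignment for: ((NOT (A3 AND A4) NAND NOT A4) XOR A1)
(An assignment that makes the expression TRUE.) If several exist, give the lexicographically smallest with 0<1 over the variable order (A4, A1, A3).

A4=0, A1=1, A3=0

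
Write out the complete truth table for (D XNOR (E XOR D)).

D | E | Output
--------------
0 | 0 | 1
0 | 1 | 0
1 | 0 | 1
1 | 1 | 0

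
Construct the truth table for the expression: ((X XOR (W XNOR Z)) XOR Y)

W | Z | X | Y | Output
----------------------
0 | 0 | 0 | 0 | 1
0 | 0 | 0 | 1 | 0
0 | 0 | 1 | 0 | 0
0 | 0 | 1 | 1 | 1
0 | 1 | 0 | 0 | 0
0 | 1 | 0 | 1 | 1
0 | 1 | 1 | 0 | 1
0 | 1 | 1 | 1 | 0
1 | 0 | 0 | 0 | 0
1 | 0 | 0 | 1 | 1
1 | 0 | 1 | 0 | 1
1 | 0 | 1 | 1 | 0
1 | 1 | 0 | 0 | 1
1 | 1 | 0 | 1 | 0
1 | 1 | 1 | 0 | 0
1 | 1 | 1 | 1 | 1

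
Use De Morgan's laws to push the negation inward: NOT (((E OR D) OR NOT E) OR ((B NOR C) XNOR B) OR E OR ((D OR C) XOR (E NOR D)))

NOT ((E OR D) OR NOT E) AND NOT ((B NOR C) XNOR B) AND NOT E AND NOT ((D OR C) XOR (E NOR D))
De Morgan's: NOT(OR of terms) = AND of negations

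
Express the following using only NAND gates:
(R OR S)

((R NAND R) NAND (S NAND S))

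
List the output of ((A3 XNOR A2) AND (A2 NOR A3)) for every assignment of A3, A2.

A3 | A2 | Output
----------------
0 | 0 | 1
0 | 1 | 0
1 | 0 | 0
1 | 1 | 0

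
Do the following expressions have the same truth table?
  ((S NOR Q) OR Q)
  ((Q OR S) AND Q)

No. Counterexample: with S=0, Q=0, Expression 1 = 1 but Expression 2 = 0.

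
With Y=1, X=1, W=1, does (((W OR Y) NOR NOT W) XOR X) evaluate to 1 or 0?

Substituting: (((1 OR 1) NOR NOT 1) XOR 1)
= 1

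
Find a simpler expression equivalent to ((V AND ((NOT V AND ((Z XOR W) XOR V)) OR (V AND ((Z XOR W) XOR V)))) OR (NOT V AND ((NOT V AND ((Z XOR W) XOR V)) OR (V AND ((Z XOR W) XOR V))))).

By distribution ((E AND v) OR (E AND NOT v) = E) then distribution ((E AND v) OR (E AND NOT v) = E):
= ((Z XOR W) XOR V)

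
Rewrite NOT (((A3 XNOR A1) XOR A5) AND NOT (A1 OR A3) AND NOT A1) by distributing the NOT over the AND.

NOT ((A3 XNOR A1) XOR A5) OR (A1 OR A3) OR A1
De Morgan's: NOT(AND of terms) = OR of negations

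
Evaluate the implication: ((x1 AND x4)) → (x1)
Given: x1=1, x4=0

Antecedent ((x1 AND x4)) = 0; consequent (x1) = 1.
0 → 1 = 1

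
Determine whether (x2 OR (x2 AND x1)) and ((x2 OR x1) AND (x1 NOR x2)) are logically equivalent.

No. Counterexample: with x2=1, x1=0, Expression 1 = 1 but Expression 2 = 0.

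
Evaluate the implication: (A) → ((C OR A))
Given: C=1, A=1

Antecedent (A) = 1; consequent ((C OR A)) = 1.
1 → 1 = 1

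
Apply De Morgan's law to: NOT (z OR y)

NOT z AND NOT y
De Morgan's: NOT(OR of terms) = AND of negations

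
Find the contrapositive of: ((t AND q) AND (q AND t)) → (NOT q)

Contrapositive: q → NOT ((t AND q) AND (q AND t))
Note: A statement and its contrapositive are logically equivalent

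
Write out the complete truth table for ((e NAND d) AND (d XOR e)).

d | e | Output
--------------
0 | 0 | 0
0 | 1 | 1
1 | 0 | 1
1 | 1 | 0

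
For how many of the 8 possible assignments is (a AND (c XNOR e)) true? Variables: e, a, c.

Satisfying assignments: (0,1,0), (1,1,1)
Count: 2 out of 8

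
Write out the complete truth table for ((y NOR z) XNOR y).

z | y | Output
--------------
0 | 0 | 0
0 | 1 | 0
1 | 0 | 1
1 | 1 | 0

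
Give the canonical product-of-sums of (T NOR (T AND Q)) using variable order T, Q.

ΠM(2, 3) = (NOT T OR Q) AND (NOT T OR NOT Q)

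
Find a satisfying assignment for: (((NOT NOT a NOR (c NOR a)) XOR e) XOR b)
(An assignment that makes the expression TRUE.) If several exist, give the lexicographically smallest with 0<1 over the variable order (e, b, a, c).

e=0, b=0, a=0, c=1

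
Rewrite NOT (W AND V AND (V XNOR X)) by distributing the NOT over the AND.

NOT W OR NOT V OR NOT (V XNOR X)
De Morgan's: NOT(AND of terms) = OR of negations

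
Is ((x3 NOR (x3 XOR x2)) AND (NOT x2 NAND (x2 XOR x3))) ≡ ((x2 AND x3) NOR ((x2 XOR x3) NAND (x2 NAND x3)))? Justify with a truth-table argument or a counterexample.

No. Counterexample: with x3=0, x2=0, Expression 1 = 1 but Expression 2 = 0.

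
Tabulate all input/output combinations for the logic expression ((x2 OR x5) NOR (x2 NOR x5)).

x2 | x5 | Output
----------------
0 | 0 | 0
0 | 1 | 0
1 | 0 | 0
1 | 1 | 0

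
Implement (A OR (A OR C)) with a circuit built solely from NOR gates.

((A NOR ((A NOR C) NOR (A NOR C))) NOR (A NOR ((A NOR C) NOR (A NOR C))))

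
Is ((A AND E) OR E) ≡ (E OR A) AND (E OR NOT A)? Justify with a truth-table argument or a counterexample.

Yes, they are equivalent — the two output columns agree on all 4 assignments:
E | A | Expression 1 | Expression 2
-----------------------------------
0 | 0 | 0 | 0
0 | 1 | 0 | 0
1 | 0 | 1 | 1
1 | 1 | 1 | 1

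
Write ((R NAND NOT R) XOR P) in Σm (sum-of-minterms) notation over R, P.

Σm(0, 2) = (NOT R AND NOT P) OR (R AND NOT P)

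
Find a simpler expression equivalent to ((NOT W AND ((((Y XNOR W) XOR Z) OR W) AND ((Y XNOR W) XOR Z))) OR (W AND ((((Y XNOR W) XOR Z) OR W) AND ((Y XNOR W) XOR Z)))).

By distribution ((E AND v) OR (E AND NOT v) = E) then absorption (E AND (E OR v) = E):
= ((Y XNOR W) XOR Z)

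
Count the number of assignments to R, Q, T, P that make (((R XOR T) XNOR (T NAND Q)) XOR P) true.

Satisfying assignments: (0,0,0,1), (0,0,1,0), (0,1,0,1), (0,1,1,1), (1,0,0,0), (1,0,1,1), (1,1,0,0), (1,1,1,0)
Count: 8 out of 16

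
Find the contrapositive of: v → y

Contrapositive: NOT y → NOT v
Note: A statement and its contrapositive are logically equivalent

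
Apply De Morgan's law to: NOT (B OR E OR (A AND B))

NOT B AND NOT E AND NOT (A AND B)
De Morgan's: NOT(OR of terms) = AND of negations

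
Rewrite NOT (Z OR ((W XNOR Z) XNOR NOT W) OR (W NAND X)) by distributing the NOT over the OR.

NOT Z AND NOT ((W XNOR Z) XNOR NOT W) AND NOT (W NAND X)
De Morgan's: NOT(OR of terms) = AND of negations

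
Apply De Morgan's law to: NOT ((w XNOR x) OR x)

NOT (w XNOR x) AND NOT x
De Morgan's: NOT(OR of terms) = AND of negations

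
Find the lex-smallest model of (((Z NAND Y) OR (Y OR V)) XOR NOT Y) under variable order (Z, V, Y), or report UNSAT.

Z=0, V=0, Y=1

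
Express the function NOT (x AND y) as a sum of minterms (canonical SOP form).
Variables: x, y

Σm(0, 1, 2) = (NOT x AND NOT y) OR (NOT x AND y) OR (x AND NOT y)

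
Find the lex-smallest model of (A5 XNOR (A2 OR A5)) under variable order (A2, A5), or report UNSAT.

A2=0, A5=0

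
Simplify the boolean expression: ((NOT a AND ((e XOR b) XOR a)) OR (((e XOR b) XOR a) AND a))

By distribution ((E AND v) OR (E AND NOT v) = E):
= ((e XOR b) XOR a)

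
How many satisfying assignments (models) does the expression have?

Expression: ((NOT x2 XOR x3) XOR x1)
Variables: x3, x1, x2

Satisfying assignments: (0,0,0), (0,1,1), (1,0,1), (1,1,0)
Count: 4 out of 8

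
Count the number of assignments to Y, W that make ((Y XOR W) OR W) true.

Satisfying assignments: (0,1), (1,0), (1,1)
Count: 3 out of 4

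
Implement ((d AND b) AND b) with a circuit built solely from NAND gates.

((((d NAND b) NAND (d NAND b)) NAND b) NAND (((d NAND b) NAND (d NAND b)) NAND b))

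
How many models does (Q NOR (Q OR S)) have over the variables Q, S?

Satisfying assignments: (0,0)
Count: 1 out of 4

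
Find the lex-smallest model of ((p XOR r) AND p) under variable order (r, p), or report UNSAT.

r=0, p=1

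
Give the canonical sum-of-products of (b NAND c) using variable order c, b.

Σm(0, 1, 2) = (NOT c AND NOT b) OR (NOT c AND b) OR (c AND NOT b)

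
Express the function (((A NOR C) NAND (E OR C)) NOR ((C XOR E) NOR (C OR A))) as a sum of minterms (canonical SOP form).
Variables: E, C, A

Σm(4) = (E AND NOT C AND NOT A)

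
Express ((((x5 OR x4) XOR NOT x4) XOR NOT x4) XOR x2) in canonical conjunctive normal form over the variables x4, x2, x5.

(x4 OR x2 OR x5) AND (x4 OR NOT x2 OR NOT x5) AND (NOT x4 OR NOT x2 OR x5) AND (NOT x4 OR NOT x2 OR NOT x5)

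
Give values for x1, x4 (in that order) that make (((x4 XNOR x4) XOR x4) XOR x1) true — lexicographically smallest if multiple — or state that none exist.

x1=0, x4=0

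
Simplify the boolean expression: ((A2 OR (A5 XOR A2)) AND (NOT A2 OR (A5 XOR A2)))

By distribution ((E OR v) AND (E OR NOT v) = E):
= (A5 XOR A2)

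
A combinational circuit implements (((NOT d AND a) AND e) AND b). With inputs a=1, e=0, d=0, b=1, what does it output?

Substituting: (((NOT 0 AND 1) AND 0) AND 1)
= 0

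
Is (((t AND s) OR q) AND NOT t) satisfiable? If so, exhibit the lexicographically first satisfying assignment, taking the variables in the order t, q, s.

t=0, q=1, s=0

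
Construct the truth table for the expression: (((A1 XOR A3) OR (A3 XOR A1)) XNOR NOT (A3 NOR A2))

A1 | A2 | A3 | Output
---------------------
0 | 0 | 0 | 1
0 | 0 | 1 | 1
0 | 1 | 0 | 0
0 | 1 | 1 | 1
1 | 0 | 0 | 0
1 | 0 | 1 | 0
1 | 1 | 0 | 1
1 | 1 | 1 | 0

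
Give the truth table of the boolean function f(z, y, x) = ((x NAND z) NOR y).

z | y | x | Output
------------------
0 | 0 | 0 | 0
0 | 0 | 1 | 0
0 | 1 | 0 | 0
0 | 1 | 1 | 0
1 | 0 | 0 | 0
1 | 0 | 1 | 1
1 | 1 | 0 | 0
1 | 1 | 1 | 0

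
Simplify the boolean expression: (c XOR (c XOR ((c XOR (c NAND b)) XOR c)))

By XOR self-cancellation ((E XOR v) XOR v = E) then XOR self-cancellation ((E XOR v) XOR v = E):
= (c NAND b)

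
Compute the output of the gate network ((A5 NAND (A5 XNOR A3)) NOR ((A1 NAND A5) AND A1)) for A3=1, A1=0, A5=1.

Substituting: ((1 NAND (1 XNOR 1)) NOR ((0 NAND 1) AND 0))
= 1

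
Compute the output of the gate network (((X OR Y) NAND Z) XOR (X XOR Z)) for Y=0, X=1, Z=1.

Substituting: (((1 OR 0) NAND 1) XOR (1 XOR 1))
= 0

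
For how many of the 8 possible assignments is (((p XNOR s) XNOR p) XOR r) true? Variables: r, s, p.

Satisfying assignments: (0,1,0), (0,1,1), (1,0,0), (1,0,1)
Count: 4 out of 8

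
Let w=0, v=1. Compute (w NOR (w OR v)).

Substituting: (0 NOR (0 OR 1))
= 0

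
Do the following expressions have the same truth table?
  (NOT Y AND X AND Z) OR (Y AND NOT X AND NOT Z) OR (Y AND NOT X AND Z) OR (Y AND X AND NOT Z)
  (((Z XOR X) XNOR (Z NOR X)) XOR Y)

Yes, they are equivalent — the two output columns agree on all 8 assignments:
Y | X | Z | Expression 1 | Expression 2
---------------------------------------
0 | 0 | 0 | 0 | 0
0 | 0 | 1 | 0 | 0
0 | 1 | 0 | 0 | 0
0 | 1 | 1 | 1 | 1
1 | 0 | 0 | 1 | 1
1 | 0 | 1 | 1 | 1
1 | 1 | 0 | 1 | 1
1 | 1 | 1 | 0 | 0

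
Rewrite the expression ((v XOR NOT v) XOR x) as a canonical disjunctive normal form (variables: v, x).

(NOT v AND NOT x) OR (v AND NOT x)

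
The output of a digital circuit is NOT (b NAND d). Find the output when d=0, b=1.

Substituting: NOT (1 NAND 0)
= 0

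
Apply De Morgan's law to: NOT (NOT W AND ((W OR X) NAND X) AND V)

W OR NOT ((W OR X) NAND X) OR NOT V
De Morgan's: NOT(AND of terms) = OR of negations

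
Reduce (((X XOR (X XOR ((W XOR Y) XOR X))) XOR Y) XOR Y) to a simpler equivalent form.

By XOR self-cancellation ((E XOR v) XOR v = E) then XOR self-cancellation ((E XOR v) XOR v = E):
= ((W XOR Y) XOR X)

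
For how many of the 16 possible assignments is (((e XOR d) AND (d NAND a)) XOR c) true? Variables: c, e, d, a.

Satisfying assignments: (0,0,1,0), (0,1,0,0), (0,1,0,1), (1,0,0,0), (1,0,0,1), (1,0,1,1), (1,1,1,0), (1,1,1,1)
Count: 8 out of 16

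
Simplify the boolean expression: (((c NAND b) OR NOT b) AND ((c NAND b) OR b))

By distribution ((E OR v) AND (E OR NOT v) = E):
= (c NAND b)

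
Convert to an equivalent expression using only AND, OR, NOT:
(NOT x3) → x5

x3 OR x5
(Implication elimination: A → B = NOT A OR B)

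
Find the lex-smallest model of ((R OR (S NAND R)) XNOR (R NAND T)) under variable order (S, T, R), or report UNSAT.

S=0, T=0, R=0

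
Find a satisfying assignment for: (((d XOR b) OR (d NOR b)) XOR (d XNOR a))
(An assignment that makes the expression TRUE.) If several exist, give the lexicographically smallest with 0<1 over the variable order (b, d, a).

b=0, d=0, a=1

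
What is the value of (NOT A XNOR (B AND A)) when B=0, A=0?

Substituting: (NOT 0 XNOR (0 AND 0))
= 0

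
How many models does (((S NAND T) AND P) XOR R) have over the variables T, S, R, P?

Satisfying assignments: (0,0,0,1), (0,0,1,0), (0,1,0,1), (0,1,1,0), (1,0,0,1), (1,0,1,0), (1,1,1,0), (1,1,1,1)
Count: 8 out of 16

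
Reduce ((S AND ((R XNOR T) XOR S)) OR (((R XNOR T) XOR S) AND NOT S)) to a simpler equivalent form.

By distribution ((E AND v) OR (E AND NOT v) = E):
= ((R XNOR T) XOR S)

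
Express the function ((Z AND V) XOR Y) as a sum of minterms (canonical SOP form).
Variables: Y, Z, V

Σm(3, 4, 5, 6) = (NOT Y AND Z AND V) OR (Y AND NOT Z AND NOT V) OR (Y AND NOT Z AND V) OR (Y AND Z AND NOT V)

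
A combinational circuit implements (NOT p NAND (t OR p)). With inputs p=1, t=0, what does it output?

Substituting: (NOT 1 NAND (0 OR 1))
= 1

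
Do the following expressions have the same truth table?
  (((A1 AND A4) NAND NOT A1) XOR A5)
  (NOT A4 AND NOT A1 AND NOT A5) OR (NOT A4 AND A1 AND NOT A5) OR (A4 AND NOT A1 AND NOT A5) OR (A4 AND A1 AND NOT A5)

Yes, they are equivalent — the two output columns agree on all 8 assignments:
A4 | A1 | A5 | Expression 1 | Expression 2
------------------------------------------
0 | 0 | 0 | 1 | 1
0 | 0 | 1 | 0 | 0
0 | 1 | 0 | 1 | 1
0 | 1 | 1 | 0 | 0
1 | 0 | 0 | 1 | 1
1 | 0 | 1 | 0 | 0
1 | 1 | 0 | 1 | 1
1 | 1 | 1 | 0 | 0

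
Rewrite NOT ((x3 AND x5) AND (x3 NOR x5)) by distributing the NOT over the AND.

NOT (x3 AND x5) OR NOT (x3 NOR x5)
De Morgan's: NOT(AND of terms) = OR of negations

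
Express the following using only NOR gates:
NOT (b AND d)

(((b NOR b) NOR (d NOR d)) NOR ((b NOR b) NOR (d NOR d)))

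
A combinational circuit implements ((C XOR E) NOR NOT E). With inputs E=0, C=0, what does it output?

Substituting: ((0 XOR 0) NOR NOT 0)
= 0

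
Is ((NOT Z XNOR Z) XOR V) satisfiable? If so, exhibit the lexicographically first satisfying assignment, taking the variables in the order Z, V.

Z=0, V=1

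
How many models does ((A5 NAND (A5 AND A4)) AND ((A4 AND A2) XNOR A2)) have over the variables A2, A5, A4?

Satisfying assignments: (0,0,0), (0,0,1), (0,1,0), (1,0,1)
Count: 4 out of 8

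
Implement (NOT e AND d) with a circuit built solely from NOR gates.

(((e NOR e) NOR (e NOR e)) NOR (d NOR d))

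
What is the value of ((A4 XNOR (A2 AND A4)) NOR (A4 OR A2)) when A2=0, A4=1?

Substituting: ((1 XNOR (0 AND 1)) NOR (1 OR 0))
= 0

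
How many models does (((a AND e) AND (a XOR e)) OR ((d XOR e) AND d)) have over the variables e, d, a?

Satisfying assignments: (0,1,0), (0,1,1)
Count: 2 out of 8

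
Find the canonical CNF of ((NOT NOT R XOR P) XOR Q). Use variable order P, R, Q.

(P OR R OR Q) AND (P OR NOT R OR NOT Q) AND (NOT P OR R OR NOT Q) AND (NOT P OR NOT R OR Q)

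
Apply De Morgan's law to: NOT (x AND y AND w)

NOT x OR NOT y OR NOT w
De Morgan's: NOT(AND of terms) = OR of negations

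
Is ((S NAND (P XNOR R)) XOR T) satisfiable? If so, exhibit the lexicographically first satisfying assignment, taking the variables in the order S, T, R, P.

S=0, T=0, R=0, P=0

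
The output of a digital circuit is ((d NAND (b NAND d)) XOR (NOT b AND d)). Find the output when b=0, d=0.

Substituting: ((0 NAND (0 NAND 0)) XOR (NOT 0 AND 0))
= 1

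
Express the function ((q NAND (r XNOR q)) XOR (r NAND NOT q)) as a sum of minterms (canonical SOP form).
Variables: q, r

Σm(1, 3) = (NOT q AND r) OR (q AND r)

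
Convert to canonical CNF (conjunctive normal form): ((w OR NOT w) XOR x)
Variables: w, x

(w OR NOT x) AND (NOT w OR NOT x)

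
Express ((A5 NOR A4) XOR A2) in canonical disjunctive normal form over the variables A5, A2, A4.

(NOT A5 AND NOT A2 AND NOT A4) OR (NOT A5 AND A2 AND A4) OR (A5 AND A2 AND NOT A4) OR (A5 AND A2 AND A4)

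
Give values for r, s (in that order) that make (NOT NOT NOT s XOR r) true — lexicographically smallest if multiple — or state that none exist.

r=0, s=0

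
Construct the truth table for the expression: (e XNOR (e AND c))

c | e | Output
--------------
0 | 0 | 1
0 | 1 | 0
1 | 0 | 1
1 | 1 | 1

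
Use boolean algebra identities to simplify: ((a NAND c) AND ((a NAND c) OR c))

By absorption (E AND (E OR v) = E):
= (a NAND c)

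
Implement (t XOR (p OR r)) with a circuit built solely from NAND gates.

((t NAND (t NAND ((p NAND p) NAND (r NAND r)))) NAND (((p NAND p) NAND (r NAND r)) NAND (t NAND ((p NAND p) NAND (r NAND r)))))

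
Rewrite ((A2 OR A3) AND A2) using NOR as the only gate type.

((((A2 NOR A3) NOR (A2 NOR A3)) NOR ((A2 NOR A3) NOR (A2 NOR A3))) NOR (A2 NOR A2))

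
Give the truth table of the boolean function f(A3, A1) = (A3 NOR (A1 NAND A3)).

A3 | A1 | Output
----------------
0 | 0 | 0
0 | 1 | 0
1 | 0 | 0
1 | 1 | 0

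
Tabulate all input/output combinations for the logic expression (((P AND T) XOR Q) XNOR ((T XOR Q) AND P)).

P | Q | T | Output
------------------
0 | 0 | 0 | 1
0 | 0 | 1 | 1
0 | 1 | 0 | 0
0 | 1 | 1 | 0
1 | 0 | 0 | 1
1 | 0 | 1 | 1
1 | 1 | 0 | 1
1 | 1 | 1 | 1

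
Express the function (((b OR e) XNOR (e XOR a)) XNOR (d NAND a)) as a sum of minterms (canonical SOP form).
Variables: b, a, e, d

Σm(0, 1, 2, 3, 5, 7, 10, 11, 12, 15) = (NOT b AND NOT a AND NOT e AND NOT d) OR (NOT b AND NOT a AND NOT e AND d) OR (NOT b AND NOT a AND e AND NOT d) OR (NOT b AND NOT a AND e AND d) OR (NOT b AND a AND NOT e AND d) OR (NOT b AND a AND e AND d) OR (b AND NOT a AND e AND NOT d) OR (b AND NOT a AND e AND d) OR (b AND a AND NOT e AND NOT d) OR (b AND a AND e AND d)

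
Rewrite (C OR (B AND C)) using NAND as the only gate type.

((C NAND C) NAND (((B NAND C) NAND (B NAND C)) NAND ((B NAND C) NAND (B NAND C))))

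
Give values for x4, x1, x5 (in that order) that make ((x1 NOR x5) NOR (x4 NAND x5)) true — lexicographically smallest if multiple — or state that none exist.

x4=1, x1=0, x5=1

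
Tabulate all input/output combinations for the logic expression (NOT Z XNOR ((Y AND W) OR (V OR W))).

Y | Z | V | W | Output
----------------------
0 | 0 | 0 | 0 | 0
0 | 0 | 0 | 1 | 1
0 | 0 | 1 | 0 | 1
0 | 0 | 1 | 1 | 1
0 | 1 | 0 | 0 | 1
0 | 1 | 0 | 1 | 0
0 | 1 | 1 | 0 | 0
0 | 1 | 1 | 1 | 0
1 | 0 | 0 | 0 | 0
1 | 0 | 0 | 1 | 1
1 | 0 | 1 | 0 | 1
1 | 0 | 1 | 1 | 1
1 | 1 | 0 | 0 | 1
1 | 1 | 0 | 1 | 0
1 | 1 | 1 | 0 | 0
1 | 1 | 1 | 1 | 0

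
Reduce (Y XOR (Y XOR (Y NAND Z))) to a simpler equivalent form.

By XOR self-cancellation ((E XOR v) XOR v = E):
= (Y NAND Z)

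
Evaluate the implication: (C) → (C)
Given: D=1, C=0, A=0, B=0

Antecedent (C) = 0; consequent (C) = 0.
0 → 0 = 1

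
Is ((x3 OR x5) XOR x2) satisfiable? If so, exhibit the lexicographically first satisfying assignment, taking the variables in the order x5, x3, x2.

x5=0, x3=0, x2=1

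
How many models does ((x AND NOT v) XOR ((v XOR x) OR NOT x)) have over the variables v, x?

Satisfying assignments: (0,0), (1,0)
Count: 2 out of 4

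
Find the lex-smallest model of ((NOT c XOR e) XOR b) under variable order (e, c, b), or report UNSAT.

e=0, c=0, b=0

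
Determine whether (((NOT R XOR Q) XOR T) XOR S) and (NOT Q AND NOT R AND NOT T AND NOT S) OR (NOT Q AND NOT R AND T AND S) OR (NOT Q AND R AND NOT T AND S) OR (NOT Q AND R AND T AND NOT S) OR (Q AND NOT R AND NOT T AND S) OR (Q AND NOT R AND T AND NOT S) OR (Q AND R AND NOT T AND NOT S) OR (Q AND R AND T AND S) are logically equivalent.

Yes, they are equivalent — the two output columns agree on all 16 assignments:
Q | R | T | S | Expression 1 | Expression 2
-------------------------------------------
0 | 0 | 0 | 0 | 1 | 1
0 | 0 | 0 | 1 | 0 | 0
0 | 0 | 1 | 0 | 0 | 0
0 | 0 | 1 | 1 | 1 | 1
0 | 1 | 0 | 0 | 0 | 0
0 | 1 | 0 | 1 | 1 | 1
0 | 1 | 1 | 0 | 1 | 1
0 | 1 | 1 | 1 | 0 | 0
1 | 0 | 0 | 0 | 0 | 0
1 | 0 | 0 | 1 | 1 | 1
1 | 0 | 1 | 0 | 1 | 1
1 | 0 | 1 | 1 | 0 | 0
1 | 1 | 0 | 0 | 1 | 1
1 | 1 | 0 | 1 | 0 | 0
1 | 1 | 1 | 0 | 0 | 0
1 | 1 | 1 | 1 | 1 | 1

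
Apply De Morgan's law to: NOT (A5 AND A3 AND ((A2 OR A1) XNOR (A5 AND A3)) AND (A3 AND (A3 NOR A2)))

NOT A5 OR NOT A3 OR NOT ((A2 OR A1) XNOR (A5 AND A3)) OR NOT (A3 AND (A3 NOR A2))
De Morgan's: NOT(AND of terms) = OR of negations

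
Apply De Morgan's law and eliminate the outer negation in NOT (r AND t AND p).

NOT r OR NOT t OR NOT p
De Morgan's: NOT(AND of terms) = OR of negations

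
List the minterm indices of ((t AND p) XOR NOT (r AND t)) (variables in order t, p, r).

Σm(0, 1, 2, 3, 4, 7) = (NOT t AND NOT p AND NOT r) OR (NOT t AND NOT p AND r) OR (NOT t AND p AND NOT r) OR (NOT t AND p AND r) OR (t AND NOT p AND NOT r) OR (t AND p AND r)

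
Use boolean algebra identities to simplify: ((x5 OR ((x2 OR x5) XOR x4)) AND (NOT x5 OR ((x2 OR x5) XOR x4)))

By distribution ((E OR v) AND (E OR NOT v) = E):
= ((x2 OR x5) XOR x4)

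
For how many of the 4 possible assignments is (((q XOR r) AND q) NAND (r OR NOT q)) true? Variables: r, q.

Satisfying assignments: (0,0), (0,1), (1,0), (1,1)
Count: 4 out of 4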